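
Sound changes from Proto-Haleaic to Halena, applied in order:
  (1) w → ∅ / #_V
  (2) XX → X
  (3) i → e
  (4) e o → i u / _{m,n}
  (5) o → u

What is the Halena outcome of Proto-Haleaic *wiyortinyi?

eyurtinye

Halena: start from *wiyortinyi.
  rule 1 (glide loss): wiyortinyi → iyortinyi
  rule 2: no change — iyortinyi
  rule 3 (vowel merger): iyortinyi → eyortenye
  rule 4 (pre-nasal raising): eyortenye → eyortinye
  rule 5 (vowel merger): eyortinye → eyurtinye
  ⇒ Halena eyurtinye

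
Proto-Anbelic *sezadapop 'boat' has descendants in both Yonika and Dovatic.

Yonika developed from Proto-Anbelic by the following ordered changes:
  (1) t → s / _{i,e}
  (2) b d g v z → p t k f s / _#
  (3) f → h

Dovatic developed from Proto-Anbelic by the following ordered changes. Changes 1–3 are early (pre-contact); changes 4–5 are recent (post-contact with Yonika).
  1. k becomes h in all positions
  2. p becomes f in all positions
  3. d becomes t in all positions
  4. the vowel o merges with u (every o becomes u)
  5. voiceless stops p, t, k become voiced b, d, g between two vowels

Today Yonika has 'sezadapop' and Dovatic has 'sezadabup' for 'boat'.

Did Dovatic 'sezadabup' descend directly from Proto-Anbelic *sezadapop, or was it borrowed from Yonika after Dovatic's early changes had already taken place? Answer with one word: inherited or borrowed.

borrowed

If inherited, *sezadapop would pass through all of Dovatic's changes:
Dovatic: *sezadapop
  sezadapop (rule 1 does not apply)
  sezadapop → sezadafof   [unconditioned shift]
  sezadafof → sezatafof   [unconditioned shift]
  sezatafof → sezatafuf   [vowel merger]
  sezatafuf → sezadafuf   [intervocalic voicing]
  giving Dovatic sezadafuf.
If borrowed from Yonika 'sezadapop' after the early changes, it would undergo only the recent ones:
  rule 4 (vowel merger): sezadapop → sezadapup
  rule 5 (intervocalic voicing): sezadapup → sezadabup
  ⇒ as a loan: sezadabup
Dovatic 'sezadabup' matches the loan outcome 'sezadabup', not the inherited 'sezadafuf' — it skipped the early Dovatic changes, so it was borrowed from Yonika.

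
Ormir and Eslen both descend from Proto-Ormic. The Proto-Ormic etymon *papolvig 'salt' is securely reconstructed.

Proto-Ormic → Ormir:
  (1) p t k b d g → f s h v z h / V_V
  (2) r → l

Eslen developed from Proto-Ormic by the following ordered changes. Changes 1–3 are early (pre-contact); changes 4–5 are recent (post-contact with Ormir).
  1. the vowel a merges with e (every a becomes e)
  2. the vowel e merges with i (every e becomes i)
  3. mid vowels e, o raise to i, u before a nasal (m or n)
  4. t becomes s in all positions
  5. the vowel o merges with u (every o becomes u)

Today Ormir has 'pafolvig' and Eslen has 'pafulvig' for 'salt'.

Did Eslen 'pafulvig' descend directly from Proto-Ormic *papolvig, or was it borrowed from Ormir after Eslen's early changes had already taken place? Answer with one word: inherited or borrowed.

borrowed

If inherited, *papolvig would pass through all of Eslen's changes:
Eslen: start from *papolvig.
  rule 1 (vowel merger): papolvig → pepolvig
  rule 2 (vowel merger): pepolvig → pipolvig
  rule 3: no change — pipolvig
  rule 4: no change — pipolvig
  rule 5 (vowel merger): pipolvig → pipulvig
  ⇒ Eslen pipulvig
If borrowed from Ormir 'pafolvig' after the early changes, it would undergo only the recent ones:
  rule 4 (unconditioned shift): no change (pafolvig)
  rule 5 (vowel merger): pafolvig → pafulvig
  ⇒ as a loan: pafulvig
Eslen 'pafulvig' matches the loan outcome 'pafulvig', not the inherited 'pipulvig' — it skipped the early Eslen changes, so it was borrowed from Ormir.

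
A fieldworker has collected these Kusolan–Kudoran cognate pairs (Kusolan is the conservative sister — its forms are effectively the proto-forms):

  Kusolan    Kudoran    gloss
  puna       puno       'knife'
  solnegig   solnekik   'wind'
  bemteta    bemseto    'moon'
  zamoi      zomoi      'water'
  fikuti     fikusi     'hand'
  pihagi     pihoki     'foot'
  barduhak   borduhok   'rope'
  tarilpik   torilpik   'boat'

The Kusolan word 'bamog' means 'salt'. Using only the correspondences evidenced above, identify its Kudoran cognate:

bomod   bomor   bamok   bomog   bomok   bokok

zamoi ~ zomoi — Kusolan a corresponds to Kudoran o after a consonant, before a nasal.
solnegig ~ solnekik — Kusolan g corresponds to Kudoran k word-finally.
Applying these to Kusolan 'bamog':
  bamog → bomog   (a→o after a consonant, before a nasal)
  bomog → bomok   (g→k word-finally)
So the Kudoran cognate is 'bomok'.

bomok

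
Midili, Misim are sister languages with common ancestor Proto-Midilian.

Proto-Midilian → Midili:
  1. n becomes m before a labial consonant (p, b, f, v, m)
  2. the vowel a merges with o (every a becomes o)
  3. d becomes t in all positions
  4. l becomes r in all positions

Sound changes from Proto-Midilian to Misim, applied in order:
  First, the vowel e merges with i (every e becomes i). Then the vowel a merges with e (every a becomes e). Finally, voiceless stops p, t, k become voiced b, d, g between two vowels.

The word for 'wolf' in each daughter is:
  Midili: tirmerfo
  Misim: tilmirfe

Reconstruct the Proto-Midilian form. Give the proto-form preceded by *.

*tilmerfa

Position 8: Midili has o, Misim has e. In Misim, e can only continue *a, so the proto-segment is *a.
Position 5: Midili has e, Misim has i. Midili preserves e here (none of its changes turn any other segment into e), so the proto-segment is *e.
Position 3: Midili has r, Misim has l. Misim preserves l here (none of its changes turn any other segment into l), so the proto-segment is *l.
Continuing position by position gives *tilmerfa; check it forward:
Midili: *tilmerfa > tilmerfo > tirmerfo  (by vowel merger, unconditioned shift)
Misim: *tilmerfa > tilmirfa > tilmirfe  (by vowel merger, vowel merger)
Only *tilmerfa yields all of Midili tirmerfo, Misim tilmirfe.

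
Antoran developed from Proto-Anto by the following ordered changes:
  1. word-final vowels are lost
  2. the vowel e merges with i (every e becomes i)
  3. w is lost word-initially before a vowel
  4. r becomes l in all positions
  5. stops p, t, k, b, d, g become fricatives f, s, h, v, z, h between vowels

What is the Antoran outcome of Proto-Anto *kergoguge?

kilgohug

Antoran: *kergoguge > kergogug > kirgogug > kilgogug > kilgohug  (by apocope, vowel merger, unconditioned shift, intervocalic lenition)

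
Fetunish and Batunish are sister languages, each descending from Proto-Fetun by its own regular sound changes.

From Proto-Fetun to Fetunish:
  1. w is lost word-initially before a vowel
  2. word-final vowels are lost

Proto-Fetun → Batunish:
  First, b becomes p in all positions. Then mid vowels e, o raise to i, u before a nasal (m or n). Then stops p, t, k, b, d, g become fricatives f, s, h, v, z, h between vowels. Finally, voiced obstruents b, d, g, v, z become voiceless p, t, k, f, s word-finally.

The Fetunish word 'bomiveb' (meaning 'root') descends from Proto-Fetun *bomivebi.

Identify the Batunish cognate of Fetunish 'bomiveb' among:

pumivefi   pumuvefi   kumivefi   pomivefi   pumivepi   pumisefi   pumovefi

pumivefi

Batunish: start from *bomivebi.
  rule 1 (unconditioned shift): bomivebi → pomivepi
  rule 2 (pre-nasal raising): pomivepi → pumivepi
  rule 3 (intervocalic lenition): pumivepi → pumivefi
  rule 4: no change — pumivefi
  ⇒ Batunish pumivefi
The other candidates each miss or misapply at least one Batunish change.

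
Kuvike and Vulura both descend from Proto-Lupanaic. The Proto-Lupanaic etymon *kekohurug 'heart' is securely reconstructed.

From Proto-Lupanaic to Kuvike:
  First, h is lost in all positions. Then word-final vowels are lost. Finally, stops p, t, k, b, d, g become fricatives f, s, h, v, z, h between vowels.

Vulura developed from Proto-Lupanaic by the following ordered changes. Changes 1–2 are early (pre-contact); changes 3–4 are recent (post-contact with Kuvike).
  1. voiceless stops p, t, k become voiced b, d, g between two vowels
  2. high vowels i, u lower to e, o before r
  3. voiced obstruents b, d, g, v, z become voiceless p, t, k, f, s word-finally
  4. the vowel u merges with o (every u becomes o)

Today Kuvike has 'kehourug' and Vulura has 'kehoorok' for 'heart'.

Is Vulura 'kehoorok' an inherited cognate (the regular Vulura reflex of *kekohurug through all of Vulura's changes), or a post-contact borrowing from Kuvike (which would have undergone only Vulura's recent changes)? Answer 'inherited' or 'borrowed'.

borrowed

If inherited, *kekohurug would pass through all of Vulura's changes:
Vulura: start from *kekohurug.
  rule 1 (intervocalic voicing): kekohurug → kegohurug
  rule 2 (pre-rhotic lowering): kegohurug → kegohorug
  rule 3 (final devoicing): kegohorug → kegohoruk
  rule 4 (vowel merger): kegohoruk → kegohorok
  ⇒ Vulura kegohorok
If borrowed from Kuvike 'kehourug' after the early changes, it would undergo only the recent ones:
  rule 3 (final devoicing): kehourug → kehouruk
  rule 4 (vowel merger): kehouruk → kehoorok
  ⇒ as a loan: kehoorok
Vulura 'kehoorok' matches the loan outcome 'kehoorok', not the inherited 'kegohorok' — it skipped the early Vulura changes, so it was borrowed from Kuvike.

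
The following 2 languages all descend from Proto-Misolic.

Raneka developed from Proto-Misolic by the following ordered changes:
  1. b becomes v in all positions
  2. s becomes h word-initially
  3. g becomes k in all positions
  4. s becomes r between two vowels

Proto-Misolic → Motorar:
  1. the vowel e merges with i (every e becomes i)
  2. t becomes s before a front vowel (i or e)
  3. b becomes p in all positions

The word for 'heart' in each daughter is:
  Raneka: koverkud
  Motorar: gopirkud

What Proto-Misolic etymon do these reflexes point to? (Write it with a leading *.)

Position 1: Raneka has k, Motorar has g. Motorar preserves g here (none of its changes turn any other segment into g), so the proto-segment is *g.
Position 4: Raneka has e, Motorar has i. Raneka preserves e here (none of its changes turn any other segment into e), so the proto-segment is *e.
Position 3: Raneka has v, Motorar has p. Taking the neighbouring segments as reconstructed: Raneka v could go back to *b or *v; Motorar p could go back to *p or *b — the one source consistent with every daughter is *b.
Verify the candidate proto-form against each daughter:
Raneka: start from *goberkud.
  rule 1 (unconditioned shift): goberkud → goverkud
  rule 2: no change — goverkud
  rule 3 (unconditioned shift): goverkud → koverkud
  rule 4: no change — koverkud
  ⇒ Raneka koverkud
Motorar: *goberkud
  goberkud → gobirkud   [vowel merger]
  gobirkud (rule 2 does not apply)
  gobirkud → gopirkud   [unconditioned shift]
  giving Motorar gopirkud.
Only *goberkud yields all of Raneka koverkud, Motorar gopirkud.

*goberkud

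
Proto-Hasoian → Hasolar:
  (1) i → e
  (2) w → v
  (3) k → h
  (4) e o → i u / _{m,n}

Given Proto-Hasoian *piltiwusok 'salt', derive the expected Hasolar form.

Hasolar: *piltiwusok
  piltiwusok → peltewusok   [vowel merger]
  peltewusok → peltevusok   [unconditioned shift]
  peltevusok → peltevusoh   [unconditioned shift]
  peltevusoh (rule 4 does not apply)
  giving Hasolar peltevusoh.

peltevusoh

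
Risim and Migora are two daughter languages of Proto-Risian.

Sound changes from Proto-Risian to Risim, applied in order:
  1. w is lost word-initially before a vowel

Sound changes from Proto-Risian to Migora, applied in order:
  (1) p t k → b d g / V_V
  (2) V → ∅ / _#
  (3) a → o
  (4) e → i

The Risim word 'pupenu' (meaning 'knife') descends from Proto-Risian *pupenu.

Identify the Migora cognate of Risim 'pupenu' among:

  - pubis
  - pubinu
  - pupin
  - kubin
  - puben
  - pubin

pubin

Migora: *pupenu > pubenu > puben > pubin  (by intervocalic voicing, apocope, vowel merger)
The other candidates each miss or misapply at least one Migora change.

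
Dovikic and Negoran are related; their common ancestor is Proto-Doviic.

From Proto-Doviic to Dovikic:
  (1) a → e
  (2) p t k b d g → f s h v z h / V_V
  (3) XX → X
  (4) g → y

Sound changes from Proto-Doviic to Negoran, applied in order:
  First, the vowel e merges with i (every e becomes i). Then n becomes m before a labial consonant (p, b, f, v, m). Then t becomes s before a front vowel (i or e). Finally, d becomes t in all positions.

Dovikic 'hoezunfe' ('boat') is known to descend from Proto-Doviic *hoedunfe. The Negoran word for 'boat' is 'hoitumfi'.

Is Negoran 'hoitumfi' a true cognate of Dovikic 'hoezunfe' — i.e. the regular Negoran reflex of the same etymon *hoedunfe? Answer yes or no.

yes

Derive the expected Negoran reflex of *hoedunfe:
Negoran: *hoedunfe
  hoedunfe → hoidunfi   [vowel merger]
  hoidunfi → hoidumfi   [nasal place assimilation]
  hoidumfi (rule 3 does not apply)
  hoidumfi → hoitumfi   [unconditioned shift]
  giving Negoran hoitumfi.
Negoran 'hoitumfi' matches the regular reflex exactly, so the pair is cognate.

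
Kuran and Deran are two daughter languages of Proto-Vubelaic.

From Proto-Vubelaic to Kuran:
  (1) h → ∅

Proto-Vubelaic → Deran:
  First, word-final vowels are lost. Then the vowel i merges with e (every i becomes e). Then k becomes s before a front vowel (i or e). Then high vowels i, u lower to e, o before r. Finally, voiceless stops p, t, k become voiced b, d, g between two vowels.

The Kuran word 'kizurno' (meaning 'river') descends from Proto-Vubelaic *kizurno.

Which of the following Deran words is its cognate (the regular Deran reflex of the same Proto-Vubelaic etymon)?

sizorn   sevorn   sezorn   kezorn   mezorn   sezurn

Deran: *kizurno
  kizurno → kizurn   [apocope]
  kizurn → kezurn   [vowel merger]
  kezurn → sezurn   [palatalisation]
  sezurn → sezorn   [pre-rhotic lowering]
  sezorn (rule 5 does not apply)
  giving Deran sezorn.

sezorn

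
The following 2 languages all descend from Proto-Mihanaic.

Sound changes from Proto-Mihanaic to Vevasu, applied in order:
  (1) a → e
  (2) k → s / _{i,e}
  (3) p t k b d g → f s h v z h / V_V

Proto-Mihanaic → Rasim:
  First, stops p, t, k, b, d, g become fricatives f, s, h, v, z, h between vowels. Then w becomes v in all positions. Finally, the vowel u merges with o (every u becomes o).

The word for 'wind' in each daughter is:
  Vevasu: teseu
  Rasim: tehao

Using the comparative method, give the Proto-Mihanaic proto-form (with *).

Position 3: Vevasu has s, Rasim has h. Taking the neighbouring segments as reconstructed: Vevasu s could go back to *t or *k or *s; Rasim h could go back to *k or *g or *h — the one source consistent with every daughter is *k.
Position 5: Vevasu has u, Rasim has o. Vevasu preserves u here (none of its changes turn any other segment into u), so the proto-segment is *u.
Position 4: Vevasu has e, Rasim has a. Rasim preserves a here (none of its changes turn any other segment into a), so the proto-segment is *a.
Continuing position by position gives *tekau; check it forward:
Vevasu: start from *tekau.
  rule 1 (vowel merger): tekau → tekeu
  rule 2 (palatalisation): tekeu → teseu
  rule 3: no change — teseu
  ⇒ Vevasu teseu
Rasim: *tekau
  tekau → tehau   [intervocalic lenition]
  tehau (rule 2 does not apply)
  tehau → tehao   [vowel merger]
  giving Rasim tehao.
*tekau is the unique common source.

*tekau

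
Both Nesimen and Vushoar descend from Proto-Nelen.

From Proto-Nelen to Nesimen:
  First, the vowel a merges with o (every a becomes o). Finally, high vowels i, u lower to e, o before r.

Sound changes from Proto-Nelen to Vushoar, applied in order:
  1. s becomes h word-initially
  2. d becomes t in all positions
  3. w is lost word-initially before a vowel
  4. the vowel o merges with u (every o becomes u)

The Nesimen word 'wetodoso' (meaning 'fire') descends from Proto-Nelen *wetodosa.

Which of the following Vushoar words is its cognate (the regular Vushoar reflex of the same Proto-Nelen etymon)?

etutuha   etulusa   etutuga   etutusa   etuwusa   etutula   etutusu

Vushoar: *wetodosa > wetotosa > etotosa > etutusa  (by unconditioned shift, glide loss, vowel merger)
The other candidates each miss or misapply at least one Vushoar change.

etutusa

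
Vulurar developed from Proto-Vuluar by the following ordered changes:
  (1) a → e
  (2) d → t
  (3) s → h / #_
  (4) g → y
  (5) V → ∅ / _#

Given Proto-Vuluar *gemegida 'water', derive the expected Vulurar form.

yemeyit

Vulurar: *gemegida > gemegide > gemegite > yemeyite > yemeyit  (by vowel merger, unconditioned shift, unconditioned shift, apocope)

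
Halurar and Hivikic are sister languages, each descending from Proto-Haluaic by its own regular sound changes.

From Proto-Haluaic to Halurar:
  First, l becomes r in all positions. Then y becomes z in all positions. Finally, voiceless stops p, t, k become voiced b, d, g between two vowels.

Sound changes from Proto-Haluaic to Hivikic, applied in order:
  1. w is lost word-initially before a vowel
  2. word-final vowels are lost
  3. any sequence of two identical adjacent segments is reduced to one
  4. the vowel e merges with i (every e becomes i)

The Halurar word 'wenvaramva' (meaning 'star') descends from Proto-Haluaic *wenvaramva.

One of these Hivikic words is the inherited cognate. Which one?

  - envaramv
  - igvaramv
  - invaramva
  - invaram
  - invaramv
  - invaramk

Hivikic: *wenvaramva
  wenvaramva → envaramva   [glide loss]
  envaramva → envaramv   [apocope]
  envaramv (rule 3 does not apply)
  envaramv → invaramv   [vowel merger]
  giving Hivikic invaramv.

invaramv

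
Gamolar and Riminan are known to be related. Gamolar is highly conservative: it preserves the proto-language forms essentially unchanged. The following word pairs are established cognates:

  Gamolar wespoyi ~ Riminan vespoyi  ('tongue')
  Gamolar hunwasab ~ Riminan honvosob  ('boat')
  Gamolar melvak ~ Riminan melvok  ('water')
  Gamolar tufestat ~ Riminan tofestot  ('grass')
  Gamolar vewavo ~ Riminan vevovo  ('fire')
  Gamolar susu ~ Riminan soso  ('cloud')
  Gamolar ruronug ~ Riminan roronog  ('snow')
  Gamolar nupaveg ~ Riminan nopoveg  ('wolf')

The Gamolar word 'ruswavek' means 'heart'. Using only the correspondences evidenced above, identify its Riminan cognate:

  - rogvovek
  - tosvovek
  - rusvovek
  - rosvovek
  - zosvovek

susu ~ soso, ruronug ~ roronog — Gamolar u corresponds to Riminan o after a consonant, before a consonant other than r, m, n, p, b, f, v.
hunwasab ~ honvosob — Gamolar w corresponds to Riminan v after a consonant, before a back vowel.
vewavo ~ vevovo, nupaveg ~ nopoveg — Gamolar a corresponds to Riminan o after a consonant, before a labial obstruent.
Applying these to Gamolar 'ruswavek':
  ruswavek → roswavek   (u→o after a consonant, before a consonant other than r, m, n, p, b, f, v)
  roswavek → rosvavek   (w→v after a consonant, before a back vowel)
  rosvavek → rosvovek   (a→o after a consonant, before a labial obstruent)
So the Riminan cognate is 'rosvovek'.

rosvovek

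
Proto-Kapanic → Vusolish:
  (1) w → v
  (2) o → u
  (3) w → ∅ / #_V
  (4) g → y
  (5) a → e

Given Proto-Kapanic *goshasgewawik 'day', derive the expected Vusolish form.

Vusolish: start from *goshasgewawik.
  rule 1 (unconditioned shift): goshasgewawik → goshasgevavik
  rule 2 (vowel merger): goshasgevavik → gushasgevavik
  rule 3: no change — gushasgevavik
  rule 4 (unconditioned shift): gushasgevavik → yushasyevavik
  rule 5 (vowel merger): yushasyevavik → yushesyevevik
  ⇒ Vusolish yushesyevevik

yushesyevevik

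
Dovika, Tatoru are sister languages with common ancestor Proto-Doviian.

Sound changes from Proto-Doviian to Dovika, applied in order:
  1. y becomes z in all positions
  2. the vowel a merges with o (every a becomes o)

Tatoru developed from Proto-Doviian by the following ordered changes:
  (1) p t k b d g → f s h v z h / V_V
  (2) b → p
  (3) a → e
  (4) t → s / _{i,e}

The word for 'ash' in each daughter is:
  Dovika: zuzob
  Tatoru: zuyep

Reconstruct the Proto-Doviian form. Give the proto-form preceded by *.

Position 4: Dovika has o, Tatoru has e. Taking the neighbouring segments as reconstructed: Dovika o could go back to *a or *o; Tatoru e could go back to *a or *e — the one source consistent with every daughter is *a.
Position 5: Dovika has b, Tatoru has p. Dovika preserves b here (none of its changes turn any other segment into b), so the proto-segment is *b.
Continuing position by position gives *zuyab; check it forward:
Dovika: *zuyab > zuzab > zuzob  (by unconditioned shift, vowel merger)
Tatoru: start from *zuyab.
  rule 1: no change — zuyab
  rule 2 (unconditioned shift): zuyab → zuyap
  rule 3 (vowel merger): zuyap → zuyep
  rule 4: no change — zuyep
  ⇒ Tatoru zuyep
Only *zuyab yields all of Dovika zuzob, Tatoru zuyep.

*zuyab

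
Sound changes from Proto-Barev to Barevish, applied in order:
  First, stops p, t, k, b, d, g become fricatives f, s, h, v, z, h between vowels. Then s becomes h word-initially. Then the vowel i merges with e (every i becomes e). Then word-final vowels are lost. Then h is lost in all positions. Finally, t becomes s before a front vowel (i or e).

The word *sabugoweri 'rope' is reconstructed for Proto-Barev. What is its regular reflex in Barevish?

avuower

Barevish: *sabugoweri > savuhoweri > havuhoweri > havuhowere > havuhower > avuower  (by intervocalic lenition, debuccalisation, vowel merger, apocope, h-loss)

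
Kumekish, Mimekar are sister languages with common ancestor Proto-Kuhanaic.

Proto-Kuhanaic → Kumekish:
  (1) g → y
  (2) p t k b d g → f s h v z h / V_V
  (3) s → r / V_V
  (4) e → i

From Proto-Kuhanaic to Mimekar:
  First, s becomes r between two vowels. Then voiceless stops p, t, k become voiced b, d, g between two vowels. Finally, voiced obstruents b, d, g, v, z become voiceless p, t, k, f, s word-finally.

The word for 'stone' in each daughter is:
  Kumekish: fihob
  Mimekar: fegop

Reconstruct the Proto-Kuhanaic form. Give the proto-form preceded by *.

Position 3: Kumekish has h, Mimekar has g. Taking the neighbouring segments as reconstructed: Kumekish h could go back to *k or *h; Mimekar g could go back to *k or *g — the one source consistent with every daughter is *k.
Position 2: Kumekish has i, Mimekar has e. Mimekar preserves e here (none of its changes turn any other segment into e), so the proto-segment is *e.
Position 5: Kumekish has b, Mimekar has p. Kumekish preserves b here (none of its changes turn any other segment into b), so the proto-segment is *b.
This points to *fekob. Verify forward in each daughter:
Kumekish: start from *fekob.
  rule 1: no change — fekob
  rule 2 (intervocalic lenition): fekob → fehob
  rule 3: no change — fehob
  rule 4 (vowel merger): fehob → fihob
  ⇒ Kumekish fihob
Mimekar: *fekob
  fekob (rule 1 does not apply)
  fekob → fegob   [intervocalic voicing]
  fegob → fegop   [final devoicing]
  giving Mimekar fegop.
*fekob is the unique common source.

*fekob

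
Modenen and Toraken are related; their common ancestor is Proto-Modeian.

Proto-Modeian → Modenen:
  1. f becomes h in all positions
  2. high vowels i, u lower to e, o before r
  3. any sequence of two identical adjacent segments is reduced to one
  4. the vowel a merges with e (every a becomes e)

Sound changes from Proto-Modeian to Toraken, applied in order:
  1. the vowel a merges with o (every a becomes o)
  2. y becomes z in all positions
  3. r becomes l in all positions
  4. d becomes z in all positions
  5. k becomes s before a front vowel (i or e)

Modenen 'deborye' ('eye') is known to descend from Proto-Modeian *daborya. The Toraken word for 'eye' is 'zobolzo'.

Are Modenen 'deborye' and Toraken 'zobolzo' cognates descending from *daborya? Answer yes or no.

yes

Derive the expected Toraken reflex of *daborya:
Toraken: *daborya > doboryo > doborzo > dobolzo > zobolzo  (by vowel merger, unconditioned shift, unconditioned shift, unconditioned shift)
Toraken 'zobolzo' matches the regular reflex exactly, so the pair is cognate.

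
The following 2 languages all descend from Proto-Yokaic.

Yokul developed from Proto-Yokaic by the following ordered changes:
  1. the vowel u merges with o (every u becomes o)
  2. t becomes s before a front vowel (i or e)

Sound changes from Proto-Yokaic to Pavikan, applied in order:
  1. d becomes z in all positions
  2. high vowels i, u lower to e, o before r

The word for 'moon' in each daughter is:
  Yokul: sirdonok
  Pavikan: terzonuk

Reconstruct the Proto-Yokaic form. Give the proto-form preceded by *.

Position 2: Yokul has i, Pavikan has e. Yokul preserves i here (none of its changes turn any other segment into i), so the proto-segment is *i.
Position 1: Yokul has s, Pavikan has t. Pavikan preserves t here (none of its changes turn any other segment into t), so the proto-segment is *t.
Continuing position by position gives *tirdonuk; check it forward:
Yokul: *tirdonuk
  tirdonuk → tirdonok   [vowel merger]
  tirdonok → sirdonok   [palatalisation]
  giving Yokul sirdonok.
Pavikan: *tirdonuk > tirzonuk > terzonuk  (by unconditioned shift, pre-rhotic lowering)
No other proto-form is consistent with every reflex, so the reconstruction is *tirdonuk.

*tirdonuk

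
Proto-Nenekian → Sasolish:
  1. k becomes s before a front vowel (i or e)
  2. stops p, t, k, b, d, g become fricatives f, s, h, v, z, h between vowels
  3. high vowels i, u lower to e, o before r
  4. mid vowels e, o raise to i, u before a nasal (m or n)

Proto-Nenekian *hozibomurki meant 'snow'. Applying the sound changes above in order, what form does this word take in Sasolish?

hozivumorsi

Sasolish: *hozibomurki
  hozibomurki → hozibomursi   [palatalisation]
  hozibomursi → hozivomursi   [intervocalic lenition]
  hozivomursi → hozivomorsi   [pre-rhotic lowering]
  hozivomorsi → hozivumorsi   [pre-nasal raising]
  giving Sasolish hozivumorsi.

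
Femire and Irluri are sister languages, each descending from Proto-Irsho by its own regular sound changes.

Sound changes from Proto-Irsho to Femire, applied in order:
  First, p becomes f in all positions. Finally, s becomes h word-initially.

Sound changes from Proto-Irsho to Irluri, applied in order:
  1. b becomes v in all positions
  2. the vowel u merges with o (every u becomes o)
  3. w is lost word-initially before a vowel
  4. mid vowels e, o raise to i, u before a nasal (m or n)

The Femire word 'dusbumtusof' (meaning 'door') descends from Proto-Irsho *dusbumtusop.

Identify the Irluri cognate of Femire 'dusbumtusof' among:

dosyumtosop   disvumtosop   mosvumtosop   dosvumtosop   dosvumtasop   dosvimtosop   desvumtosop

Irluri: start from *dusbumtusop.
  rule 1 (unconditioned shift): dusbumtusop → dusvumtusop
  rule 2 (vowel merger): dusvumtusop → dosvomtosop
  rule 3: no change — dosvomtosop
  rule 4 (pre-nasal raising): dosvomtosop → dosvumtosop
  ⇒ Irluri dosvumtosop
Only 'dosvumtosop' matches the regular Irluri development of *dusbumtusop.

dosvumtosop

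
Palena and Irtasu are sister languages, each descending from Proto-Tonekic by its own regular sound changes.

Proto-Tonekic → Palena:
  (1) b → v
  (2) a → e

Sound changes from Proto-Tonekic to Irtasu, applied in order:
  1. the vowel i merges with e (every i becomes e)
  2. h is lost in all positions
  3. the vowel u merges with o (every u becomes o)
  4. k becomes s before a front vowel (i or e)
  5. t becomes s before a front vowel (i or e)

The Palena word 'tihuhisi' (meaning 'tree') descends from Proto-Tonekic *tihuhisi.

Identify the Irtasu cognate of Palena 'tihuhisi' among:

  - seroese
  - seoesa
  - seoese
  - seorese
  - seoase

seoese

Irtasu: *tihuhisi > tehuhese > teuese > teoese > seoese  (by vowel merger, h-loss, vowel merger, palatalisation)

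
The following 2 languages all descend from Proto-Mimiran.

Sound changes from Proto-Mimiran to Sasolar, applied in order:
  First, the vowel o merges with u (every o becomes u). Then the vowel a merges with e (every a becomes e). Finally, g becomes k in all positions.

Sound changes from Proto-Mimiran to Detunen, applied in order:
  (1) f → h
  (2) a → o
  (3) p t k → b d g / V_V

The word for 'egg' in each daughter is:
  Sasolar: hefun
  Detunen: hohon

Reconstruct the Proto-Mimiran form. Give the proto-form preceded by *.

*hafon

Position 4: Sasolar has u, Detunen has o. Taking the neighbouring segments as reconstructed: Sasolar u could go back to *o or *u; Detunen o could go back to *a or *o — the one source consistent with every daughter is *o.
Position 3: Sasolar has f, Detunen has h. Sasolar preserves f here (none of its changes turn any other segment into f), so the proto-segment is *f.
This points to *hafon. Verify forward in each daughter:
Sasolar: start from *hafon.
  rule 1 (vowel merger): hafon → hafun
  rule 2 (vowel merger): hafun → hefun
  rule 3: no change — hefun
  ⇒ Sasolar hefun
Detunen: start from *hafon.
  rule 1 (unconditioned shift): hafon → hahon
  rule 2 (vowel merger): hahon → hohon
  rule 3: no change — hohon
  ⇒ Detunen hohon
No other proto-form is consistent with every reflex, so the reconstruction is *hafon.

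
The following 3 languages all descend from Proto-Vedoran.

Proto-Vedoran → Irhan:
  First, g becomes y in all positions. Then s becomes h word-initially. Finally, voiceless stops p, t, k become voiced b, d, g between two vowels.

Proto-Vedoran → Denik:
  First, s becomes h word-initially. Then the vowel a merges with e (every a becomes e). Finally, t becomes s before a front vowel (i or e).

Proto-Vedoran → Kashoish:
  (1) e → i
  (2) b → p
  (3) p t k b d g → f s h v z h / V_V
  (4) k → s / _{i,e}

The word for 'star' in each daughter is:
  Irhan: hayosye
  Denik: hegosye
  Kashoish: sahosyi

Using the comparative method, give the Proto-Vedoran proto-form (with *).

Position 3: Irhan has y, Denik has g, Kashoish has h. Denik preserves g here (none of its changes turn any other segment into g), so the proto-segment is *g.
Position 7: Irhan has e, Denik has e, Kashoish has i. Irhan preserves e here (none of its changes turn any other segment into e), so the proto-segment is *e.
Position 2: Irhan has a, Denik has e, Kashoish has a. Irhan preserves a here (none of its changes turn any other segment into a), so the proto-segment is *a.
Continuing position by position gives *sagosye; check it forward:
Irhan: start from *sagosye.
  rule 1 (unconditioned shift): sagosye → sayosye
  rule 2 (debuccalisation): sayosye → hayosye
  rule 3: no change — hayosye
  ⇒ Irhan hayosye
Denik: *sagosye
  sagosye → hagosye   [debuccalisation]
  hagosye → hegosye   [vowel merger]
  hegosye (rule 3 does not apply)
  giving Denik hegosye.
Kashoish: *sagosye
  sagosye → sagosyi   [vowel merger]
  sagosyi (rule 2 does not apply)
  sagosyi → sahosyi   [intervocalic lenition]
  sahosyi (rule 4 does not apply)
  giving Kashoish sahosyi.
No other proto-form is consistent with every reflex, so the reconstruction is *sagosye.

*sagosye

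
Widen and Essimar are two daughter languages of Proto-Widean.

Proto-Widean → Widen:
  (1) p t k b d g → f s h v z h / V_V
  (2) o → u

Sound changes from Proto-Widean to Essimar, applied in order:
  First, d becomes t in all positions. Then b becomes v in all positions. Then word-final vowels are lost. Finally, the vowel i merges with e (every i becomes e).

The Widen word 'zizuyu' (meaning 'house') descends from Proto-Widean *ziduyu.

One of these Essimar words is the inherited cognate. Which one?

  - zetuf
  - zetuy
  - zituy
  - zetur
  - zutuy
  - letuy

Essimar: start from *ziduyu.
  rule 1 (unconditioned shift): ziduyu → zituyu
  rule 2: no change — zituyu
  rule 3 (apocope): zituyu → zituy
  rule 4 (vowel merger): zituy → zetuy
  ⇒ Essimar zetuy
The other candidates each miss or misapply at least one Essimar change.

zetuy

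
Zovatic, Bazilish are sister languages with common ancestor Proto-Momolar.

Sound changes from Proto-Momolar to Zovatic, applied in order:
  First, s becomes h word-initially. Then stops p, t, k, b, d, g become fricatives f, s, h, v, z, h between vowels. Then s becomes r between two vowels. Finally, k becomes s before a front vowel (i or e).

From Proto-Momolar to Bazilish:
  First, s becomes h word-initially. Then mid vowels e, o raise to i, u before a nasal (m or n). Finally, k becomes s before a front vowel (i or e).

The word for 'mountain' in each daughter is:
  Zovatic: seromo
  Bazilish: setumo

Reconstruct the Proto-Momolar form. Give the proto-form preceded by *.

*ketomo

Position 4: Zovatic has o, Bazilish has u. Zovatic preserves o here (none of its changes turn any other segment into o), so the proto-segment is *o.
Position 1: Zovatic has s, Bazilish has s. Taking the neighbouring segments as reconstructed: Zovatic s can only go back to *k; Bazilish s can only go back to *k — the one source consistent with every daughter is *k.
This points to *ketomo. Verify forward in each daughter:
Zovatic: *ketomo > kesomo > keromo > seromo  (by intervocalic lenition, rhotacism, palatalisation)
Bazilish: start from *ketomo.
  rule 1: no change — ketomo
  rule 2 (pre-nasal raising): ketomo → ketumo
  rule 3 (palatalisation): ketumo → setumo
  ⇒ Bazilish setumo
No other proto-form is consistent with every reflex, so the reconstruction is *ketomo.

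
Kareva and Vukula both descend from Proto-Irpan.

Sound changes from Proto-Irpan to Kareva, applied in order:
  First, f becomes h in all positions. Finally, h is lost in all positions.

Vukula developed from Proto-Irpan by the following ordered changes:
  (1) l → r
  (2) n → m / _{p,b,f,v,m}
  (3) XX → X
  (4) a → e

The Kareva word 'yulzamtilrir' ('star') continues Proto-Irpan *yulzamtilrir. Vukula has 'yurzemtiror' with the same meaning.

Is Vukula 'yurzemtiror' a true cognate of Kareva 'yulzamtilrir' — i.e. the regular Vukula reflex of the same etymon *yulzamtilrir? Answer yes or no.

Derive the expected Vukula reflex of *yulzamtilrir:
Vukula: *yulzamtilrir > yurzamtirrir > yurzamtirir > yurzemtirir  (by unconditioned shift, degemination, vowel merger)
The regular Vukula reflex would be 'yurzemtirir', but the attested form is 'yurzemtiror'. The correspondence is irregular, so they are not cognates (the Vukula form has a different source).

no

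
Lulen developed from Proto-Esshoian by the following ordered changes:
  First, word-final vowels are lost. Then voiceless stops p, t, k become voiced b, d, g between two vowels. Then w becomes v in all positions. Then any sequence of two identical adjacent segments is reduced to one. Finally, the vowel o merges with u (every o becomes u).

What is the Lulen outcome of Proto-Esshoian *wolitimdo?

Lulen: *wolitimdo
  wolitimdo → wolitimd   [apocope]
  wolitimd → wolidimd   [intervocalic voicing]
  wolidimd → volidimd   [unconditioned shift]
  volidimd (rule 4 does not apply)
  volidimd → vulidimd   [vowel merger]
  giving Lulen vulidimd.

vulidimd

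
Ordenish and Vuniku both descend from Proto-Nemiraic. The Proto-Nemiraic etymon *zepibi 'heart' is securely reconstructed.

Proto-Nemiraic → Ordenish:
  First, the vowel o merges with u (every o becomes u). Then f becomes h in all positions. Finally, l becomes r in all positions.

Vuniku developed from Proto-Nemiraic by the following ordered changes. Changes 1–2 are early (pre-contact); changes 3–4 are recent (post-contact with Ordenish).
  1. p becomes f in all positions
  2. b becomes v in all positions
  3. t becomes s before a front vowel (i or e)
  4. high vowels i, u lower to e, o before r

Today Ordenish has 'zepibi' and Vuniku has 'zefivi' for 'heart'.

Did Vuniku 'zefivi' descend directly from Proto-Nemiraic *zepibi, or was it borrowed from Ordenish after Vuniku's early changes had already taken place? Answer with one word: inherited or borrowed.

inherited

If inherited, *zepibi would pass through all of Vuniku's changes:
Vuniku: *zepibi
  zepibi → zefibi   [unconditioned shift]
  zefibi → zefivi   [unconditioned shift]
  zefivi (rule 3 does not apply)
  zefivi (rule 4 does not apply)
  giving Vuniku zefivi.
If borrowed from Ordenish 'zepibi' after the early changes, it would undergo only the recent ones:
  rule 3 (palatalisation): no change (zepibi)
  rule 4 (pre-rhotic lowering): no change (zepibi)
  ⇒ as a loan: zepibi
Vuniku 'zefivi' matches the inherited outcome exactly, so it is an inherited cognate, not a loan.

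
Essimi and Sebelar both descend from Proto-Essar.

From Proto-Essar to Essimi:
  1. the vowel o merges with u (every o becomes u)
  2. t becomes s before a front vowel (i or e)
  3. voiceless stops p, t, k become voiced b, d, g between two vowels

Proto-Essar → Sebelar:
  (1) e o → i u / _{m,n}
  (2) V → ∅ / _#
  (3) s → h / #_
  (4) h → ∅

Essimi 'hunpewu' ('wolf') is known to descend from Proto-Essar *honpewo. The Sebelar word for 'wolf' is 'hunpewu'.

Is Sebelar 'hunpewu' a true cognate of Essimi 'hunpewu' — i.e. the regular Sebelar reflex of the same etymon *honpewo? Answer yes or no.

Derive the expected Sebelar reflex of *honpewo:
Sebelar: start from *honpewo.
  rule 1 (pre-nasal raising): honpewo → hunpewo
  rule 2 (apocope): hunpewo → hunpew
  rule 3: no change — hunpew
  rule 4 (h-loss): hunpew → unpew
  ⇒ Sebelar unpew
The regular Sebelar reflex would be 'unpew', but the attested form is 'hunpewu'. The correspondence is irregular, so they are not cognates (the Sebelar form has a different source).

no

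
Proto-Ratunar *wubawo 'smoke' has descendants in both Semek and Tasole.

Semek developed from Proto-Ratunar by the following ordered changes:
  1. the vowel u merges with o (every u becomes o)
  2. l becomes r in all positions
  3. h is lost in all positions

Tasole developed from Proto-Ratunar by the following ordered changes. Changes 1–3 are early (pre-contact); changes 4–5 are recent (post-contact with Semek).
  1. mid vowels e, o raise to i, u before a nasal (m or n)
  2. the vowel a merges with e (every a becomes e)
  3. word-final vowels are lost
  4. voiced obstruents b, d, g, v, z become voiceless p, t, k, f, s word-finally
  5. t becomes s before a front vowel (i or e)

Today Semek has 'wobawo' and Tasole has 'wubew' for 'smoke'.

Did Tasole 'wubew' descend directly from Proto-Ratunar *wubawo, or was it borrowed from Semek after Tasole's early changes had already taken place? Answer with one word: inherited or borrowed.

If inherited, *wubawo would pass through all of Tasole's changes:
Tasole: start from *wubawo.
  rule 1: no change — wubawo
  rule 2 (vowel merger): wubawo → wubewo
  rule 3 (apocope): wubewo → wubew
  rule 4: no change — wubew
  rule 5: no change — wubew
  ⇒ Tasole wubew
If borrowed from Semek 'wobawo' after the early changes, it would undergo only the recent ones:
  rule 4 (final devoicing): no change (wobawo)
  rule 5 (palatalisation): no change (wobawo)
  ⇒ as a loan: wobawo
Tasole 'wubew' matches the inherited outcome exactly, so it is an inherited cognate, not a loan.

inherited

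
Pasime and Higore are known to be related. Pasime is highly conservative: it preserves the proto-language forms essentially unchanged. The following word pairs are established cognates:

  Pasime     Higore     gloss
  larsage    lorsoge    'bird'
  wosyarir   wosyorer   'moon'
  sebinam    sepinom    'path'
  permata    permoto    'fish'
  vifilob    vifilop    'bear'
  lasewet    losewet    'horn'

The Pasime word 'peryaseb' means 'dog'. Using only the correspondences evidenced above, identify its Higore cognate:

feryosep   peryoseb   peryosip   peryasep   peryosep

peryosep

larsage ~ lorsoge, permata ~ permoto — Pasime a corresponds to Higore o after a consonant, before a consonant other than r, m, n, p, b, f, v.
vifilob ~ vifilop — Pasime b corresponds to Higore p word-finally.
Applying these to Pasime 'peryaseb':
  peryaseb → peryoseb   (a→o after a consonant, before a consonant other than r, m, n, p, b, f, v)
  peryoseb → peryosep   (b→p word-finally)
So the Higore cognate is 'peryosep'.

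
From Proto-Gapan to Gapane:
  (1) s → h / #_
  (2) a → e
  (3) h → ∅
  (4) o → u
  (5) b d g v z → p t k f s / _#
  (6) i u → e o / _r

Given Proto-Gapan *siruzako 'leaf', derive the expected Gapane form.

eruzeku

Gapane: *siruzako > hiruzako > hiruzeko > iruzeko > iruzeku > eruzeku  (by debuccalisation, vowel merger, h-loss, vowel merger, pre-rhotic lowering)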